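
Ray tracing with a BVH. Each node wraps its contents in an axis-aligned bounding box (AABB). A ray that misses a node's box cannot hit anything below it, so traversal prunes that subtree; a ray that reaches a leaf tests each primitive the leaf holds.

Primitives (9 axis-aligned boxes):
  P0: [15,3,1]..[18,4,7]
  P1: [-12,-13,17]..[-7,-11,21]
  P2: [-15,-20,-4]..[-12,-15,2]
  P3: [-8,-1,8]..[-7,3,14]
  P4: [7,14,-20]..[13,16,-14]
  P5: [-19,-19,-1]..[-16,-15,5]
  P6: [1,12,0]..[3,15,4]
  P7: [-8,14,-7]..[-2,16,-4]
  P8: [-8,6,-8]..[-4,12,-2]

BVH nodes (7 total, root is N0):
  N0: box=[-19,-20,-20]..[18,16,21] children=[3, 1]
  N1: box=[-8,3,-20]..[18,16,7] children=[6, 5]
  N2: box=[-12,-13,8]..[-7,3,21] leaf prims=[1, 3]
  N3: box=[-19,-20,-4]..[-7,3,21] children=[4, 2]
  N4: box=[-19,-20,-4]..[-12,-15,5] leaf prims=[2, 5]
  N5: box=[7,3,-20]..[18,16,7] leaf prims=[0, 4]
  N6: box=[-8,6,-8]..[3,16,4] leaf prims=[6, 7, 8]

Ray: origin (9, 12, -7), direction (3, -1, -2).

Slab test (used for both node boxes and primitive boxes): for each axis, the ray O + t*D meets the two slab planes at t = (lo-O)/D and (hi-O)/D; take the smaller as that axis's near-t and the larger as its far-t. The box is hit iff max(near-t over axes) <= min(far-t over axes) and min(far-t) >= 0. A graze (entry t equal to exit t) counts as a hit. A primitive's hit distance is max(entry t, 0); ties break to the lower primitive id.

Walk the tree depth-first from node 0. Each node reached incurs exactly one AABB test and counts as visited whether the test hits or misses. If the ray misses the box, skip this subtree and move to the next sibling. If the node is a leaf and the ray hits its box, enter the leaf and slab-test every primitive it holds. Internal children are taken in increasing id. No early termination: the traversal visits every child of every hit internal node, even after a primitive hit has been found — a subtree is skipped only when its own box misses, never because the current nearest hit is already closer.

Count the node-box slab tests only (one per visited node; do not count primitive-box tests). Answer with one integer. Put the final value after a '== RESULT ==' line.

Traverse from the root:
N0 x:[-28/3,3] y:[-4,32] z:[-14,13/2] -> hit [-4,3], descend [1, 3]
  N1 x:[-17/3,3] y:[-4,9] z:[-7,13/2] -> hit [-4,3], descend [5, 6]
    N5 x:[-2/3,3] y:[-4,9] z:[-7,13/2] -> hit [-2/3,3] leaf, test {P0(miss), P4(miss)}
    N6 x:[-17/3,-2] y:[-4,6] z:[-11/2,1/2] -> miss, prune
  N3 x:[-28/3,-16/3] y:[9,32] z:[-14,-3/2] -> miss, prune

Visited [0, 1, 5, 6, 3]. Tests: 5 box, 1 leaf. Nearest: miss.

== RESULT ==
5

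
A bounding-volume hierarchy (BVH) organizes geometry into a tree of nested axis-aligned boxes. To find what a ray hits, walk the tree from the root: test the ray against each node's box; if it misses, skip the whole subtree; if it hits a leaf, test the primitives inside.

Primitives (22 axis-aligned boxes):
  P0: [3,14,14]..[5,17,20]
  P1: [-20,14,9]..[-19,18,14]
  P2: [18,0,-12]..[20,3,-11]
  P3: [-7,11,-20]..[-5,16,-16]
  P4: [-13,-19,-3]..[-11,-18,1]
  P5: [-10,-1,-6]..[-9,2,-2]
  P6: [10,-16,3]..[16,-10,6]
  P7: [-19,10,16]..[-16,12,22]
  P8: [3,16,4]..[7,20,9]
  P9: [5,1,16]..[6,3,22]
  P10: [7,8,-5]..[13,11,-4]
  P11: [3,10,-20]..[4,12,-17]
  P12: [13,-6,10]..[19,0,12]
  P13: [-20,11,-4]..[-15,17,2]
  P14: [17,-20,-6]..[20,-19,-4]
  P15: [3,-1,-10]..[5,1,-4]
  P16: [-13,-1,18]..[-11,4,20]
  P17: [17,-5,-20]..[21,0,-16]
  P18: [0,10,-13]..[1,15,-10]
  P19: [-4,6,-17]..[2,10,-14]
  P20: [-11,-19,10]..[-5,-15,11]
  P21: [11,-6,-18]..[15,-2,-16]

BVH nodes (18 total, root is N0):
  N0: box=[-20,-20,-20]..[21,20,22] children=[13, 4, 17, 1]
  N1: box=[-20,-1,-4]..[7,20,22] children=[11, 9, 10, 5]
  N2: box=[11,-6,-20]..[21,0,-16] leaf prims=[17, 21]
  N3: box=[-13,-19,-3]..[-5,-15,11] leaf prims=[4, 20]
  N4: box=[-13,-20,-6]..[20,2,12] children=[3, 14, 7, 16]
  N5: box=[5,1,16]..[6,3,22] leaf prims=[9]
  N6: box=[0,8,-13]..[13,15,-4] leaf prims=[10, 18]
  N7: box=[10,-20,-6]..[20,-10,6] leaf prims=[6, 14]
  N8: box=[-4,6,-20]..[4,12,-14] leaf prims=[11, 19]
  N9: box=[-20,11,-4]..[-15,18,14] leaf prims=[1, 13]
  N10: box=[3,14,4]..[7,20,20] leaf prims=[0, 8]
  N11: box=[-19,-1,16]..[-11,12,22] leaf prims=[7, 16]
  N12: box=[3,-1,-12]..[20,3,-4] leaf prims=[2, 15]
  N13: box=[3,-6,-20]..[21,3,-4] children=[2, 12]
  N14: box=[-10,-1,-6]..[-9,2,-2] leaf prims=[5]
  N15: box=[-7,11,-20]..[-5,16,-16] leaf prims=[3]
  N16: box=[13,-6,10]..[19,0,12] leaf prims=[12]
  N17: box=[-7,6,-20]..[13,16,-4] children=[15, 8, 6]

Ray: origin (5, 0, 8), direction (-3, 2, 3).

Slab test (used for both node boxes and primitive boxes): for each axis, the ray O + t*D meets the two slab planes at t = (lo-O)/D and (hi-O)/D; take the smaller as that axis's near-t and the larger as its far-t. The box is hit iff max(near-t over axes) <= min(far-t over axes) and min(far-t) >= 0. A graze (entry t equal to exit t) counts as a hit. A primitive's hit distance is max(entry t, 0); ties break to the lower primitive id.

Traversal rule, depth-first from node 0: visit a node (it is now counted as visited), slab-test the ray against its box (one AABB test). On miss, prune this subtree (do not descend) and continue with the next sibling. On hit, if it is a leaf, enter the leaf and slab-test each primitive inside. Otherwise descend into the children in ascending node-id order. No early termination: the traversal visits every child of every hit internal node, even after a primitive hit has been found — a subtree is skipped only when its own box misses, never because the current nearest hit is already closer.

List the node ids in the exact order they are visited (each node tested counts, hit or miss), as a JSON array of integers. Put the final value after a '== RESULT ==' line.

Walk:
N0 x:[-16/3,25/3] y:[-10,10] z:[-28/3,14/3] -> hit [-16/3,14/3], descend [1, 4, 13, 17]
  N1 x:[-2/3,25/3] y:[-1/2,10] z:[-4,14/3] -> hit [-1/2,14/3], descend [5, 9, 10, 11]
    N5 x:[-1/3,0] y:[1/2,3/2] z:[8/3,14/3] -> miss, prune
    N9 x:[20/3,25/3] y:[11/2,9] z:[-4,2] -> miss, prune
    N10 x:[-2/3,2/3] y:[7,10] z:[-4/3,4] -> miss, prune
    N11 x:[16/3,8] y:[-1/2,6] z:[8/3,14/3] -> miss, prune
  N4 x:[-5,6] y:[-10,1] z:[-14/3,4/3] -> hit [-14/3,1], descend [3, 7, 14, 16]
    N3 x:[10/3,6] y:[-19/2,-15/2] z:[-11/3,1] -> miss, prune
    N7 x:[-5,-5/3] y:[-10,-5] z:[-14/3,-2/3] -> miss, prune
    N14 x:[14/3,5] y:[-1/2,1] z:[-14/3,-10/3] -> miss, prune
    N16 x:[-14/3,-8/3] y:[-3,0] z:[2/3,4/3] -> miss, prune
  N13 x:[-16/3,2/3] y:[-3,3/2] z:[-28/3,-4] -> miss, prune
  N17 x:[-8/3,4] y:[3,8] z:[-28/3,-4] -> miss, prune

Visited [0, 1, 5, 9, 10, 11, 4, 3, 7, 14, 16, 13, 17]. Tests: 13 box, 0 leaf. Nearest: miss.

== RESULT ==
[0, 1, 5, 9, 10, 11, 4, 3, 7, 14, 16, 13, 17]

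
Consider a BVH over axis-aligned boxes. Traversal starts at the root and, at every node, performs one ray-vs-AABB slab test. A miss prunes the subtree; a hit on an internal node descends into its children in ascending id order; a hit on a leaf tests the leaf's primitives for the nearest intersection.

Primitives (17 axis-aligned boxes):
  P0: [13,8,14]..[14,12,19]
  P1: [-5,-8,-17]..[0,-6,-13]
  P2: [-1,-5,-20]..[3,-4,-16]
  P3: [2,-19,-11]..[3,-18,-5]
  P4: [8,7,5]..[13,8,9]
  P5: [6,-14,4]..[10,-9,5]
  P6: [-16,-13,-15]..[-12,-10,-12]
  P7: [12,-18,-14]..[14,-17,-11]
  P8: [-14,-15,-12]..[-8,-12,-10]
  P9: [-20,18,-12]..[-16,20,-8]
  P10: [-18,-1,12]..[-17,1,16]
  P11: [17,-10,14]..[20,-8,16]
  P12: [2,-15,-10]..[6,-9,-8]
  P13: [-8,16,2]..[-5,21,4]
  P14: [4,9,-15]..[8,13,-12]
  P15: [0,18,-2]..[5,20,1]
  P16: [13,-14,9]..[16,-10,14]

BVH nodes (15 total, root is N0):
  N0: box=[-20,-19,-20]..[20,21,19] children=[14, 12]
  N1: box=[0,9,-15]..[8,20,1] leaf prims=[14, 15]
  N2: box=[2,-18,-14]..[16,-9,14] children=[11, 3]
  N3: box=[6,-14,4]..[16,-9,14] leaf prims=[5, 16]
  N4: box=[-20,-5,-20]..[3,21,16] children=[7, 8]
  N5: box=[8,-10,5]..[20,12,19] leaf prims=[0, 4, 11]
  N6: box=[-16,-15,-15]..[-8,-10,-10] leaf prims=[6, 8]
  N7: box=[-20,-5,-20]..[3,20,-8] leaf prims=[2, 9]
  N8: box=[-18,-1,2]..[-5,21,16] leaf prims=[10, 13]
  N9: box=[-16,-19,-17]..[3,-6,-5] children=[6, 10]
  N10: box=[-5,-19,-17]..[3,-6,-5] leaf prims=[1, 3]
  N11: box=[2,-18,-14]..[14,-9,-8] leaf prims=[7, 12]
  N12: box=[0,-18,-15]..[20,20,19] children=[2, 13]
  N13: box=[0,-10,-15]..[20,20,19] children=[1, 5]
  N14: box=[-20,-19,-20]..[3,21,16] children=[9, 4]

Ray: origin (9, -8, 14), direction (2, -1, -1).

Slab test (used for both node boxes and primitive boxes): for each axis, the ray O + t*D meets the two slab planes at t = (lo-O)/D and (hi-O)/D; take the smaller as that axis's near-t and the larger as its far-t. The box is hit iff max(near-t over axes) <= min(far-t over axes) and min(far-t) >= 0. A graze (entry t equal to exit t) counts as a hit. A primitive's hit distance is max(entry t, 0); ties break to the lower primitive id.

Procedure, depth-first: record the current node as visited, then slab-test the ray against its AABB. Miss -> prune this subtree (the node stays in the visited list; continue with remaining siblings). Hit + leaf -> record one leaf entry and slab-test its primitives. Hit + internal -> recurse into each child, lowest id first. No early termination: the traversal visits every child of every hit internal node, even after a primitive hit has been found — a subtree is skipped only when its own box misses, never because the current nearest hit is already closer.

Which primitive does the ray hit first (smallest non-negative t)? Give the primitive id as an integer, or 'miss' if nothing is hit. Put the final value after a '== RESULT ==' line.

Walk:
N0 x:[-29/2,11/2] y:[-29,11] z:[-5,34] -> hit [-5,11/2], descend [12, 14]
  N12 x:[-9/2,11/2] y:[-28,10] z:[-5,29] -> hit [-9/2,11/2], descend [2, 13]
    N2 x:[-7/2,7/2] y:[1,10] z:[0,28] -> hit [1,7/2], descend [3, 11]
      N3 x:[-3/2,7/2] y:[1,6] z:[0,10] -> hit [1,7/2] leaf, test {P5(miss), P16@t=2}
      N11 x:[-7/2,5/2] y:[1,10] z:[22,28] -> miss, prune
    N13 x:[-9/2,11/2] y:[-28,2] z:[-5,29] -> hit [-9/2,2], descend [1, 5]
      N1 x:[-9/2,-1/2] y:[-28,-17] z:[13,29] -> miss, prune
      N5 x:[-1/2,11/2] y:[-20,2] z:[-5,9] -> hit [-1/2,2] leaf, test {P0(miss), P4(miss), P11(miss)}
  N14 x:[-29/2,-3] y:[-29,11] z:[-2,34] -> miss, prune

Visited [0, 12, 2, 3, 11, 13, 1, 5, 14]. Tests: 9 box, 2 leaf. Nearest: P16.

== RESULT ==
16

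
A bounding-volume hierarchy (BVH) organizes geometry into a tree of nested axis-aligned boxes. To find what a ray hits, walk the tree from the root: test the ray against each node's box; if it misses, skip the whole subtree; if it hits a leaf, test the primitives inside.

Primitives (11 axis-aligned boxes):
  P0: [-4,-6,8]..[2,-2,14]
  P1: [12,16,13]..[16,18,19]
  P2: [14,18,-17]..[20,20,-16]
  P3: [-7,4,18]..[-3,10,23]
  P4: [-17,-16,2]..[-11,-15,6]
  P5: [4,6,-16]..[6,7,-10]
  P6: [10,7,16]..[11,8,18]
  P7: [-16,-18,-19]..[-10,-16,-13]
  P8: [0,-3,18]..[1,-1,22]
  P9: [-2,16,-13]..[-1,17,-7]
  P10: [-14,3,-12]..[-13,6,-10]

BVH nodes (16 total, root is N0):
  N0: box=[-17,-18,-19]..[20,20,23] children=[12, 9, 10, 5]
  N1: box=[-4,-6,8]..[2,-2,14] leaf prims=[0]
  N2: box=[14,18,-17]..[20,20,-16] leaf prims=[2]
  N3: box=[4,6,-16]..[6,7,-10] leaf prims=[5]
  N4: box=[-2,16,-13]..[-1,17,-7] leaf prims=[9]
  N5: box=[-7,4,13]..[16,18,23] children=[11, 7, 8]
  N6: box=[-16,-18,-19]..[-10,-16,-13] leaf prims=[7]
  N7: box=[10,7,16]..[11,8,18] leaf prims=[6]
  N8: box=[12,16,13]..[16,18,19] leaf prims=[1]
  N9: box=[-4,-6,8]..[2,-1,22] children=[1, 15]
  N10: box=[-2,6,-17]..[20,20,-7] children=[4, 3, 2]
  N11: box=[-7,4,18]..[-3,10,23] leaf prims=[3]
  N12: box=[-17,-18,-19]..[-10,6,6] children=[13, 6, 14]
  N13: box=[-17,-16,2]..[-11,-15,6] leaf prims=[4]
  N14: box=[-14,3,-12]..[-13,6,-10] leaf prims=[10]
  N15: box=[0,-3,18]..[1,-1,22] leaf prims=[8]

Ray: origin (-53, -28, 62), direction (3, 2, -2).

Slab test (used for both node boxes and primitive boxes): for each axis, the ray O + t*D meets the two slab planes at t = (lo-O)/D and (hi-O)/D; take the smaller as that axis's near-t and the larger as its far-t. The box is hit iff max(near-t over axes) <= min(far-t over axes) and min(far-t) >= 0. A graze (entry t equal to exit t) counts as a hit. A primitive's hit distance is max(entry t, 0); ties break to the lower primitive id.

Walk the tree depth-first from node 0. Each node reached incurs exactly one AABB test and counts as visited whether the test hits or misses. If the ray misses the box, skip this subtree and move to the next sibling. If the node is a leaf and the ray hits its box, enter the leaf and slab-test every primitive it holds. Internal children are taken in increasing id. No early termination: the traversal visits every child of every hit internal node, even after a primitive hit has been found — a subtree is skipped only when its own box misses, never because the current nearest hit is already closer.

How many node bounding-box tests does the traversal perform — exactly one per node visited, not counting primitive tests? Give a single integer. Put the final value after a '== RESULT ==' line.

Walk:
N0 x:[12,73/3] y:[5,24] z:[39/2,81/2] -> hit [39/2,24], descend [5, 9, 10, 12]
  N5 x:[46/3,23] y:[16,23] z:[39/2,49/2] -> hit [39/2,23], descend [7, 8, 11]
    N7 x:[21,64/3] y:[35/2,18] z:[22,23] -> miss, prune
    N8 x:[65/3,23] y:[22,23] z:[43/2,49/2] -> hit [22,23] leaf, test {P1@t=22}
    N11 x:[46/3,50/3] y:[16,19] z:[39/2,22] -> miss, prune
  N9 x:[49/3,55/3] y:[11,27/2] z:[20,27] -> miss, prune
  N10 x:[17,73/3] y:[17,24] z:[69/2,79/2] -> miss, prune
  N12 x:[12,43/3] y:[5,17] z:[28,81/2] -> miss, prune

8 AABB tests over nodes [0, 5, 7, 8, 11, 9, 10, 12]; 1 leaf entered; closest P1.

== RESULT ==
8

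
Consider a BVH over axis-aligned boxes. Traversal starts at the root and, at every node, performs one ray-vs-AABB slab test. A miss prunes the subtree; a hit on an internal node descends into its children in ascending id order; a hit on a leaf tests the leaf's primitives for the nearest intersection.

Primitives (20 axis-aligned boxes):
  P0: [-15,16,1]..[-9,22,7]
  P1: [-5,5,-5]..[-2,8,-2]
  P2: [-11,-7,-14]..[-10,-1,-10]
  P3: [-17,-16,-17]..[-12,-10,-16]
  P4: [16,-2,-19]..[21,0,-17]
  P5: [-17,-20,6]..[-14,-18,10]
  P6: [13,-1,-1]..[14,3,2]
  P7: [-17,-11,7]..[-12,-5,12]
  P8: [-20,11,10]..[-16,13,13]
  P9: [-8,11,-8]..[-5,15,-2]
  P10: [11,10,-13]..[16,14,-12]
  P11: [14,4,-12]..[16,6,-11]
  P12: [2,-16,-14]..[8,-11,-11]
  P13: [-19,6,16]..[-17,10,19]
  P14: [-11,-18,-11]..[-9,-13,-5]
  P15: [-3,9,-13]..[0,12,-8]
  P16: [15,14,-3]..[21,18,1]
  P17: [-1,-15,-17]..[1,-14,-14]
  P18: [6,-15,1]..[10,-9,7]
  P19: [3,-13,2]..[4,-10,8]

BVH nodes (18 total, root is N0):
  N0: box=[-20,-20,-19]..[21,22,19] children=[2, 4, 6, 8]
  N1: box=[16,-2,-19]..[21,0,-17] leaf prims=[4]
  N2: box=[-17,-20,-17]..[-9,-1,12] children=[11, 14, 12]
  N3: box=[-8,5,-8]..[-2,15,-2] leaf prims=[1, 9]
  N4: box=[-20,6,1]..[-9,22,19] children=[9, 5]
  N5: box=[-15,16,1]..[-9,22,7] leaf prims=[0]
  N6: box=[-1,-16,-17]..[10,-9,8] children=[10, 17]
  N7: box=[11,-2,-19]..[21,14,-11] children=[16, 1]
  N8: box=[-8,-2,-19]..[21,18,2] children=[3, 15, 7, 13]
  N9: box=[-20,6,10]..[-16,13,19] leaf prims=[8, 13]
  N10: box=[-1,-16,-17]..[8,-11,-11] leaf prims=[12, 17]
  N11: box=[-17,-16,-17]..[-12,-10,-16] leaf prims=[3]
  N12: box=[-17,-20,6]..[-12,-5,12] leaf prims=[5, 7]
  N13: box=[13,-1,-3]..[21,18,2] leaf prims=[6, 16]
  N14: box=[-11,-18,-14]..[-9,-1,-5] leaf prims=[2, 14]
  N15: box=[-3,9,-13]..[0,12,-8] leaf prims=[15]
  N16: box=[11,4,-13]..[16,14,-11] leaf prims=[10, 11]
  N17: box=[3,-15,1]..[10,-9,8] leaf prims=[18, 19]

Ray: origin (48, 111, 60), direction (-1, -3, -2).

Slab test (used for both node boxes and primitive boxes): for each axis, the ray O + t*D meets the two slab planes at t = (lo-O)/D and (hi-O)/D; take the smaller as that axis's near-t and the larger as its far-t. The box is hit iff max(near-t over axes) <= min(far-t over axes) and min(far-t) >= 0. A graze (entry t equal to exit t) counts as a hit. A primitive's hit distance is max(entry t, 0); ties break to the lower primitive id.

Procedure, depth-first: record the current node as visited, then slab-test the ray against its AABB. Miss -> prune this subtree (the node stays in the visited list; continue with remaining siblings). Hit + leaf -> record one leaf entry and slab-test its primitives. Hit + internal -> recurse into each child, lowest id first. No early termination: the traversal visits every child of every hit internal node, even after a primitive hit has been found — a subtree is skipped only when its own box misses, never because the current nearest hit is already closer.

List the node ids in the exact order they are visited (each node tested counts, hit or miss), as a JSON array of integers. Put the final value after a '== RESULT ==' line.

Trace the traversal:
N0 x:[27,68] y:[89/3,131/3] z:[41/2,79/2] -> hit [89/3,79/2], descend [2, 4, 6, 8]
  N2 x:[57,65] y:[112/3,131/3] z:[24,77/2] -> miss, prune
  N4 x:[57,68] y:[89/3,35] z:[41/2,59/2] -> miss, prune
  N6 x:[38,49] y:[40,127/3] z:[26,77/2] -> miss, prune
  N8 x:[27,56] y:[31,113/3] z:[29,79/2] -> hit [31,113/3], descend [3, 7, 13, 15]
    N3 x:[50,56] y:[32,106/3] z:[31,34] -> miss, prune
    N7 x:[27,37] y:[97/3,113/3] z:[71/2,79/2] -> hit [71/2,37], descend [1, 16]
      N1 x:[27,32] y:[37,113/3] z:[77/2,79/2] -> miss, prune
      N16 x:[32,37] y:[97/3,107/3] z:[71/2,73/2] -> hit [71/2,107/3] leaf, test {P10(miss), P11(miss)}
    N13 x:[27,35] y:[31,112/3] z:[29,63/2] -> hit [31,63/2] leaf, test {P6(miss), P16@t=31}
    N15 x:[48,51] y:[33,34] z:[34,73/2] -> miss, prune

order=[0, 2, 4, 6, 8, 3, 7, 1, 16, 13, 15]  |boxes|=11  |leaves|=2  hit=P16

== RESULT ==
[0, 2, 4, 6, 8, 3, 7, 1, 16, 13, 15]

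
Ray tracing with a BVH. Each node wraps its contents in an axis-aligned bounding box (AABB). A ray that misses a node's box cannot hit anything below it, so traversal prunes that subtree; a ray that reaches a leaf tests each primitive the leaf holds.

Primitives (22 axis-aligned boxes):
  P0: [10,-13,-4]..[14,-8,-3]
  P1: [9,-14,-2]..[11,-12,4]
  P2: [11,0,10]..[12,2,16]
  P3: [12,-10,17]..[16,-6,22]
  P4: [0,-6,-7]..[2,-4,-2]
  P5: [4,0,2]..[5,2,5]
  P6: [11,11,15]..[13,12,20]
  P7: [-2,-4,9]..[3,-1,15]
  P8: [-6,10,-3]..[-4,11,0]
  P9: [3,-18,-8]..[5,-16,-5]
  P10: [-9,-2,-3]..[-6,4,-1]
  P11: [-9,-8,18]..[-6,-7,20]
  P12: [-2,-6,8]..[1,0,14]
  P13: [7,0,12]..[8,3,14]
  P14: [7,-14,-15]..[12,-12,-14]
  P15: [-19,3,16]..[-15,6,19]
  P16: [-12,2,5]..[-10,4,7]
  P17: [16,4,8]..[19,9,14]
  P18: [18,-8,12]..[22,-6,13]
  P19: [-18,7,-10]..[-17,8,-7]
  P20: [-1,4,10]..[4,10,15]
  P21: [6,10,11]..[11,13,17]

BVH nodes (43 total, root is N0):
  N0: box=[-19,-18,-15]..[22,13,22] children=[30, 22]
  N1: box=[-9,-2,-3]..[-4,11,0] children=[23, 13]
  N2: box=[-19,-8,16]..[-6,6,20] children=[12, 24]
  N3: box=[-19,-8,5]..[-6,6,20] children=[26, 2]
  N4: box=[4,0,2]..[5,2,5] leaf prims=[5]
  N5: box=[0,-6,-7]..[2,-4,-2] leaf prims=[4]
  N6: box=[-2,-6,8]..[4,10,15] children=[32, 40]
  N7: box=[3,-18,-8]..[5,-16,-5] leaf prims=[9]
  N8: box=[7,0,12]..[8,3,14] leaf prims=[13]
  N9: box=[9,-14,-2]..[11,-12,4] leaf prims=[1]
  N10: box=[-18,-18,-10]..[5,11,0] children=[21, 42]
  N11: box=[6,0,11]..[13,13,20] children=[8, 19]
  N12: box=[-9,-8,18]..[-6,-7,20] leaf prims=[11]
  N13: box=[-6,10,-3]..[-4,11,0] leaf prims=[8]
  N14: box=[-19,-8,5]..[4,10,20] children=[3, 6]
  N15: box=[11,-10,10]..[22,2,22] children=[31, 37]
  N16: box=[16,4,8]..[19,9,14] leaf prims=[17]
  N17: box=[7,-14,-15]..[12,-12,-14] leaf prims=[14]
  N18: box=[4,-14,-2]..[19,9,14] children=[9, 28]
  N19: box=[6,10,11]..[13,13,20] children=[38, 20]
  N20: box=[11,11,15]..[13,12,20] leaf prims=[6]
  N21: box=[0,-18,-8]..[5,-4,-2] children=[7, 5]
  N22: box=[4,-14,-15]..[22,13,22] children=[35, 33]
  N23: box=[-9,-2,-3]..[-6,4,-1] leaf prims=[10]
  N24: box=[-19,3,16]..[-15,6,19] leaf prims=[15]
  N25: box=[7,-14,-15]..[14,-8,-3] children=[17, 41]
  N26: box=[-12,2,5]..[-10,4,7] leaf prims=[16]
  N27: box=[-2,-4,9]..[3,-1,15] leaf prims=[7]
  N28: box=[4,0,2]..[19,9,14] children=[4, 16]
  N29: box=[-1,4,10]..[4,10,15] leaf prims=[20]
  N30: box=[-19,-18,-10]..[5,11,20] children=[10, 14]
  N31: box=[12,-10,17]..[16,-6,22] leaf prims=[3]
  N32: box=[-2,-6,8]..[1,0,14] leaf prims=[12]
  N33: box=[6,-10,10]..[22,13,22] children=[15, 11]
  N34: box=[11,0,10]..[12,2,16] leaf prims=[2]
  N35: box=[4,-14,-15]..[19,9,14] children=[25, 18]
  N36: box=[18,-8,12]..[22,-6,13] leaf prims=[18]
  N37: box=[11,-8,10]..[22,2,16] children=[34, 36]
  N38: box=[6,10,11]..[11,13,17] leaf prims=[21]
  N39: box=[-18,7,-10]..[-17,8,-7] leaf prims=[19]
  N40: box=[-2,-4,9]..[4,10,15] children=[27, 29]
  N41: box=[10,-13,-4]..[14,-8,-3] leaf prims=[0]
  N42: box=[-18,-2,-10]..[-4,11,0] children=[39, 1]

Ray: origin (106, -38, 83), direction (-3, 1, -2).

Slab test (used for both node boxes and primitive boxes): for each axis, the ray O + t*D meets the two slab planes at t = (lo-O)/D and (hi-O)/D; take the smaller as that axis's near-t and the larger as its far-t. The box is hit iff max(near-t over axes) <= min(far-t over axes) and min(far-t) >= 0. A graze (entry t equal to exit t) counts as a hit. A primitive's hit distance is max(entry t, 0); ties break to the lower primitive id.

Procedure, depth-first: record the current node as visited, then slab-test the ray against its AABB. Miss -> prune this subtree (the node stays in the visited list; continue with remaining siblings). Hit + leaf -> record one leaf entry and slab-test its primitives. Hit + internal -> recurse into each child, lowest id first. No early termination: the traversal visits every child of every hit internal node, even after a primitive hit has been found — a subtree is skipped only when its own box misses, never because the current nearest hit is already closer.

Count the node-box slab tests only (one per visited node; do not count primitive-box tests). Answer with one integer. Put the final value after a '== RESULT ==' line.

Traverse from the root:
N0 x:[28,125/3] y:[20,51] z:[61/2,49] -> hit [61/2,125/3], descend [22, 30]
  N22 x:[28,34] y:[24,51] z:[61/2,49] -> hit [61/2,34], descend [33, 35]
    N33 x:[28,100/3] y:[28,51] z:[61/2,73/2] -> hit [61/2,100/3], descend [11, 15]
      N11 x:[31,100/3] y:[38,51] z:[63/2,36] -> miss, prune
      N15 x:[28,95/3] y:[28,40] z:[61/2,73/2] -> hit [61/2,95/3], descend [31, 37]
        N31 x:[30,94/3] y:[28,32] z:[61/2,33] -> hit [61/2,94/3] leaf, test {P3@t=61/2}
        N37 x:[28,95/3] y:[30,40] z:[67/2,73/2] -> miss, prune
    N35 x:[29,34] y:[24,47] z:[69/2,49] -> miss, prune
  N30 x:[101/3,125/3] y:[20,49] z:[63/2,93/2] -> hit [101/3,125/3], descend [10, 14]
    N10 x:[101/3,124/3] y:[20,49] z:[83/2,93/2] -> miss, prune
    N14 x:[34,125/3] y:[30,48] z:[63/2,39] -> hit [34,39], descend [3, 6]
      N3 x:[112/3,125/3] y:[30,44] z:[63/2,39] -> hit [112/3,39], descend [2, 26]
        N2 x:[112/3,125/3] y:[30,44] z:[63/2,67/2] -> miss, prune
        N26 x:[116/3,118/3] y:[40,42] z:[38,39] -> miss, prune
      N6 x:[34,36] y:[32,48] z:[34,75/2] -> hit [34,36], descend [32, 40]
        N32 x:[35,36] y:[32,38] z:[69/2,75/2] -> hit [35,36] leaf, test {P12@t=35}
        N40 x:[34,36] y:[34,48] z:[34,37] -> hit [34,36], descend [27, 29]
          N27 x:[103/3,36] y:[34,37] z:[34,37] -> hit [103/3,36] leaf, test {P7@t=103/3}
          N29 x:[34,107/3] y:[42,48] z:[34,73/2] -> miss, prune

Summary -> nodes [0, 22, 33, 11, 15, 31, 37, 35, 30, 10, 14, 3, 2, 26, 6, 32, 40, 27, 29]; box-tests=19; leaf-entries=3; first=P3

== RESULT ==
19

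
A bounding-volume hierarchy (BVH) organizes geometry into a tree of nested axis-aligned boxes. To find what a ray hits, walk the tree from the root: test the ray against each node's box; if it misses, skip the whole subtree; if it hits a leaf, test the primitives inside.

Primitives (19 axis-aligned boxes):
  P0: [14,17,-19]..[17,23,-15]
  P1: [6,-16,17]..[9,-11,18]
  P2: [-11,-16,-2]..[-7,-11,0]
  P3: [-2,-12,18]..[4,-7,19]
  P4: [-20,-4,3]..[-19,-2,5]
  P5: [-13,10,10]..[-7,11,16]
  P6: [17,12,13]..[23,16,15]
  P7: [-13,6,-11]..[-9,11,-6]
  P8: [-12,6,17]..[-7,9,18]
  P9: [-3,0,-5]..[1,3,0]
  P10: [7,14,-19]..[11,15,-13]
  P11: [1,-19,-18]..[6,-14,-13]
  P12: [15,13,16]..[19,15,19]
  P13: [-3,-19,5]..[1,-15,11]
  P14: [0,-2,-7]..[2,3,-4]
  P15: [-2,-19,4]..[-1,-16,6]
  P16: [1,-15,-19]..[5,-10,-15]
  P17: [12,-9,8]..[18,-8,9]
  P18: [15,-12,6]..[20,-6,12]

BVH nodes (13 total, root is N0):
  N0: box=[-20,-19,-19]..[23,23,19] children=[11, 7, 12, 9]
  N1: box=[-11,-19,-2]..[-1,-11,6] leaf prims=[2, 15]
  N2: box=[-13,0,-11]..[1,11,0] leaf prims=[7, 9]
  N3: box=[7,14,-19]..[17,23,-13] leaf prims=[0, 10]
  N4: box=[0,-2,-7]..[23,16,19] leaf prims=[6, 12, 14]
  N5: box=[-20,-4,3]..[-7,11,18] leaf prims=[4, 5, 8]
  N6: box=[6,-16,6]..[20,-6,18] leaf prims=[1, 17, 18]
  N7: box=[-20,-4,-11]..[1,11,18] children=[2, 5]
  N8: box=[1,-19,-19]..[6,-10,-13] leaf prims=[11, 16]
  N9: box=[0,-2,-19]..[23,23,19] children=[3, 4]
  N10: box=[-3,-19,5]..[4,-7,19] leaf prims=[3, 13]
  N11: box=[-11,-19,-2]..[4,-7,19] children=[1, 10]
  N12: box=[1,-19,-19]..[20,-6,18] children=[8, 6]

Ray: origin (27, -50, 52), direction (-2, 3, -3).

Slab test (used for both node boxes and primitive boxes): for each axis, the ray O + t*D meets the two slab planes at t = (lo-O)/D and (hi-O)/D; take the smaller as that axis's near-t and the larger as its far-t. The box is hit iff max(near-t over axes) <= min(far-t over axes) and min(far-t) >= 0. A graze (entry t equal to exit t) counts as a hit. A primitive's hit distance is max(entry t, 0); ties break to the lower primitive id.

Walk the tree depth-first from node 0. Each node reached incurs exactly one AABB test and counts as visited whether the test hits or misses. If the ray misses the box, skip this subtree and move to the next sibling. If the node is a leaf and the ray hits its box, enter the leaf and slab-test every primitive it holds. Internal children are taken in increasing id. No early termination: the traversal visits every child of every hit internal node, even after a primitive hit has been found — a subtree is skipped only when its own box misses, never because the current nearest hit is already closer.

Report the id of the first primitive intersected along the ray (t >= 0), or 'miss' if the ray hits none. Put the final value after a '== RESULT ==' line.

Walk:
N0 x:[2,47/2] y:[31/3,73/3] z:[11,71/3] -> hit [11,47/2], descend [7, 9, 11, 12]
  N7 x:[13,47/2] y:[46/3,61/3] z:[34/3,21] -> hit [46/3,61/3], descend [2, 5]
    N2 x:[13,20] y:[50/3,61/3] z:[52/3,21] -> hit [52/3,20] leaf, test {P7@t=58/3, P9(miss)}
    N5 x:[17,47/2] y:[46/3,61/3] z:[34/3,49/3] -> miss, prune
  N9 x:[2,27/2] y:[16,73/3] z:[11,71/3] -> miss, prune
  N11 x:[23/2,19] y:[31/3,43/3] z:[11,18] -> hit [23/2,43/3], descend [1, 10]
    N1 x:[14,19] y:[31/3,13] z:[46/3,18] -> miss, prune
    N10 x:[23/2,15] y:[31/3,43/3] z:[11,47/3] -> hit [23/2,43/3] leaf, test {P3(miss), P13(miss)}
  N12 x:[7/2,13] y:[31/3,44/3] z:[34/3,71/3] -> hit [34/3,13], descend [6, 8]
    N6 x:[7/2,21/2] y:[34/3,44/3] z:[34/3,46/3] -> miss, prune
    N8 x:[21/2,13] y:[31/3,40/3] z:[65/3,71/3] -> miss, prune

order=[0, 7, 2, 5, 9, 11, 1, 10, 12, 6, 8]  |boxes|=11  |leaves|=2  hit=P7

== RESULT ==
7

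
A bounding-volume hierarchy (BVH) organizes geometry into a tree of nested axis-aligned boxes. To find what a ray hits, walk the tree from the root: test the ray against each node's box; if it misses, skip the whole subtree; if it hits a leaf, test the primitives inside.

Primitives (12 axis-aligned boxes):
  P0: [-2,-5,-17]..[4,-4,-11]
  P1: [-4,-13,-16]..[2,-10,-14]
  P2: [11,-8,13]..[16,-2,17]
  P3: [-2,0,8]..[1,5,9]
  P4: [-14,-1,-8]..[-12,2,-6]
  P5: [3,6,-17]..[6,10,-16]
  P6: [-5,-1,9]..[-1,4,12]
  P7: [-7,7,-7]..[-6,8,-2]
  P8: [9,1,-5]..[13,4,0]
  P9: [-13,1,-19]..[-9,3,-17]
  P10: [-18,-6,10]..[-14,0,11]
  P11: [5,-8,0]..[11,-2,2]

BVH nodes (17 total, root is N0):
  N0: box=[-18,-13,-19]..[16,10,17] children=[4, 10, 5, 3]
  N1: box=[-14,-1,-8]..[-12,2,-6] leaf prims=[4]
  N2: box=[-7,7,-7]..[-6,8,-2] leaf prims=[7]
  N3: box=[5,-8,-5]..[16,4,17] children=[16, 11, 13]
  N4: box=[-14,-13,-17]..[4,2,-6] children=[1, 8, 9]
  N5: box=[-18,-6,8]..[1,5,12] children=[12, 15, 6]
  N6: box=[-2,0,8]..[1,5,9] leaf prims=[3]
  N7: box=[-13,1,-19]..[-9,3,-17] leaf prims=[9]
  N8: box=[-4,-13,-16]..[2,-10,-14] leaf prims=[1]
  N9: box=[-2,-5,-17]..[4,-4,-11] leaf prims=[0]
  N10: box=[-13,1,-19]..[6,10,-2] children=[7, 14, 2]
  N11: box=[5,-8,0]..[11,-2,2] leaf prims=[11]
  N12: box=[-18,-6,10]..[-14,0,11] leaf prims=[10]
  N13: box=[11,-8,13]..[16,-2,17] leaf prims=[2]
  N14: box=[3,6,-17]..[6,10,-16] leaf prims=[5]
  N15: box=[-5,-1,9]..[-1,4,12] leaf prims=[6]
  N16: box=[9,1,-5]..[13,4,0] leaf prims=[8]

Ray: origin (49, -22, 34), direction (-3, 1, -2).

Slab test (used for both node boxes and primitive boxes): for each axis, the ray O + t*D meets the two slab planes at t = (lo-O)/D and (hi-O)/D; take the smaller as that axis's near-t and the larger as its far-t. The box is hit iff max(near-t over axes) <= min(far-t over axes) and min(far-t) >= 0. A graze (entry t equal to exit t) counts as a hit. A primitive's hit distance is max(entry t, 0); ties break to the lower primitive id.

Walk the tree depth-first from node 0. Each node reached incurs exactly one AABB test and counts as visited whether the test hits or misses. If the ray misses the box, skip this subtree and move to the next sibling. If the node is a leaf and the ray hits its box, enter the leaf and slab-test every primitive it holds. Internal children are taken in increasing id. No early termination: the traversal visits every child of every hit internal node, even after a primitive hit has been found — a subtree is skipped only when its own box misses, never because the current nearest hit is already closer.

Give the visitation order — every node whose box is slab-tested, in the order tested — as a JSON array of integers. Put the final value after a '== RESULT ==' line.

Walk:
N0 x:[11,67/3] y:[9,32] z:[17/2,53/2] -> hit [11,67/3], descend [3, 4, 5, 10]
  N3 x:[11,44/3] y:[14,26] z:[17/2,39/2] -> hit [14,44/3], descend [11, 13, 16]
    N11 x:[38/3,44/3] y:[14,20] z:[16,17] -> miss, prune
    N13 x:[11,38/3] y:[14,20] z:[17/2,21/2] -> miss, prune
    N16 x:[12,40/3] y:[23,26] z:[17,39/2] -> miss, prune
  N4 x:[15,21] y:[9,24] z:[20,51/2] -> hit [20,21], descend [1, 8, 9]
    N1 x:[61/3,21] y:[21,24] z:[20,21] -> hit [21,21] leaf, test {P4@t=21}
    N8 x:[47/3,53/3] y:[9,12] z:[24,25] -> miss, prune
    N9 x:[15,17] y:[17,18] z:[45/2,51/2] -> miss, prune
  N5 x:[16,67/3] y:[16,27] z:[11,13] -> miss, prune
  N10 x:[43/3,62/3] y:[23,32] z:[18,53/2] -> miss, prune

Visited [0, 3, 11, 13, 16, 4, 1, 8, 9, 5, 10]. Tests: 11 box, 1 leaf. Nearest: P4.

== RESULT ==
[0, 3, 11, 13, 16, 4, 1, 8, 9, 5, 10]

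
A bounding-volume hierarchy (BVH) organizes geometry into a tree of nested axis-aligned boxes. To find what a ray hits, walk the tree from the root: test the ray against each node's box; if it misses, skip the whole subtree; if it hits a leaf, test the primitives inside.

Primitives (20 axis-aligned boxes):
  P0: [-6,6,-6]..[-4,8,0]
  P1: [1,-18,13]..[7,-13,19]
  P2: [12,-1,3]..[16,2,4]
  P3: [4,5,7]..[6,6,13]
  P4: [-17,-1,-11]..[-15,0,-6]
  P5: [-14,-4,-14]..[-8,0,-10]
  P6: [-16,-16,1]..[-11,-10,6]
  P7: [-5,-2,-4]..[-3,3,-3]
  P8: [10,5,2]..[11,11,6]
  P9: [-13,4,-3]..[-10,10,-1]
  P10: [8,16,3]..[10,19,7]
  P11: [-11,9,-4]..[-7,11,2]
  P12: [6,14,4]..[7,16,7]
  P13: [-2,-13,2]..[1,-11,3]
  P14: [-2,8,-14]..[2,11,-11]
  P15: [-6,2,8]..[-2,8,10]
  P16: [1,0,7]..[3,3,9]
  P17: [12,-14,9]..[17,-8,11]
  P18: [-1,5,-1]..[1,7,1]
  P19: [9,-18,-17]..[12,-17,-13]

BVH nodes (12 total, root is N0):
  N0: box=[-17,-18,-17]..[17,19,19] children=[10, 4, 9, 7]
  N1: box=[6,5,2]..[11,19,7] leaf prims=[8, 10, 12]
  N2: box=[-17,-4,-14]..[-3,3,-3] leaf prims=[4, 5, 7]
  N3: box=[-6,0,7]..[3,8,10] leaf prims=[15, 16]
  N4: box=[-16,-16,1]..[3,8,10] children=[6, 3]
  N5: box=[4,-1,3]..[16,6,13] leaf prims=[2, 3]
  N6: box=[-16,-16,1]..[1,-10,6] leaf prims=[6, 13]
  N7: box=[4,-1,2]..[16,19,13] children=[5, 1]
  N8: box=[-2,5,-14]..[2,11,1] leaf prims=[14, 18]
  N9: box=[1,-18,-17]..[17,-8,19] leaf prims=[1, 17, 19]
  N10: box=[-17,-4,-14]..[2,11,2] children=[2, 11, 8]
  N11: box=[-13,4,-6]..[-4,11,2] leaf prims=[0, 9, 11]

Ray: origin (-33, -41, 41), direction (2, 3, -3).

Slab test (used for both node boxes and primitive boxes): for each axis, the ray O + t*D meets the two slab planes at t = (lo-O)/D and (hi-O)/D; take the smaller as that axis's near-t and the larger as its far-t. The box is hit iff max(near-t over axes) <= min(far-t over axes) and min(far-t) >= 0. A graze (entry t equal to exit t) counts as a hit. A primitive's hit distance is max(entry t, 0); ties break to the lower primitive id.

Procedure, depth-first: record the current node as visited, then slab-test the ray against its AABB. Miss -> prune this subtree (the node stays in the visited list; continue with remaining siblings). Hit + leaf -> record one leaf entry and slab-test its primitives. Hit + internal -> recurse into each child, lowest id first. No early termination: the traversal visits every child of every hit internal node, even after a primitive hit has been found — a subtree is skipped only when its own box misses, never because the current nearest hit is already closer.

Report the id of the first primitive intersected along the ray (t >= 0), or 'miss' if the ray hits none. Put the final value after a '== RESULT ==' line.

Trace the traversal:
N0 x:[8,25] y:[23/3,20] z:[22/3,58/3] -> hit [8,58/3], descend [4, 7, 9, 10]
  N4 x:[17/2,18] y:[25/3,49/3] z:[31/3,40/3] -> hit [31/3,40/3], descend [3, 6]
    N3 x:[27/2,18] y:[41/3,49/3] z:[31/3,34/3] -> miss, prune
    N6 x:[17/2,17] y:[25/3,31/3] z:[35/3,40/3] -> miss, prune
  N7 x:[37/2,49/2] y:[40/3,20] z:[28/3,13] -> miss, prune
  N9 x:[17,25] y:[23/3,11] z:[22/3,58/3] -> miss, prune
  N10 x:[8,35/2] y:[37/3,52/3] z:[13,55/3] -> hit [13,52/3], descend [2, 8, 11]
    N2 x:[8,15] y:[37/3,44/3] z:[44/3,55/3] -> hit [44/3,44/3] leaf, test {P4(miss), P5(miss), P7@t=44/3}
    N8 x:[31/2,35/2] y:[46/3,52/3] z:[40/3,55/3] -> hit [31/2,52/3] leaf, test {P14@t=52/3, P18(miss)}
    N11 x:[10,29/2] y:[15,52/3] z:[13,47/3] -> miss, prune

Summary -> nodes [0, 4, 3, 6, 7, 9, 10, 2, 8, 11]; box-tests=10; leaf-entries=2; first=P7

== RESULT ==
7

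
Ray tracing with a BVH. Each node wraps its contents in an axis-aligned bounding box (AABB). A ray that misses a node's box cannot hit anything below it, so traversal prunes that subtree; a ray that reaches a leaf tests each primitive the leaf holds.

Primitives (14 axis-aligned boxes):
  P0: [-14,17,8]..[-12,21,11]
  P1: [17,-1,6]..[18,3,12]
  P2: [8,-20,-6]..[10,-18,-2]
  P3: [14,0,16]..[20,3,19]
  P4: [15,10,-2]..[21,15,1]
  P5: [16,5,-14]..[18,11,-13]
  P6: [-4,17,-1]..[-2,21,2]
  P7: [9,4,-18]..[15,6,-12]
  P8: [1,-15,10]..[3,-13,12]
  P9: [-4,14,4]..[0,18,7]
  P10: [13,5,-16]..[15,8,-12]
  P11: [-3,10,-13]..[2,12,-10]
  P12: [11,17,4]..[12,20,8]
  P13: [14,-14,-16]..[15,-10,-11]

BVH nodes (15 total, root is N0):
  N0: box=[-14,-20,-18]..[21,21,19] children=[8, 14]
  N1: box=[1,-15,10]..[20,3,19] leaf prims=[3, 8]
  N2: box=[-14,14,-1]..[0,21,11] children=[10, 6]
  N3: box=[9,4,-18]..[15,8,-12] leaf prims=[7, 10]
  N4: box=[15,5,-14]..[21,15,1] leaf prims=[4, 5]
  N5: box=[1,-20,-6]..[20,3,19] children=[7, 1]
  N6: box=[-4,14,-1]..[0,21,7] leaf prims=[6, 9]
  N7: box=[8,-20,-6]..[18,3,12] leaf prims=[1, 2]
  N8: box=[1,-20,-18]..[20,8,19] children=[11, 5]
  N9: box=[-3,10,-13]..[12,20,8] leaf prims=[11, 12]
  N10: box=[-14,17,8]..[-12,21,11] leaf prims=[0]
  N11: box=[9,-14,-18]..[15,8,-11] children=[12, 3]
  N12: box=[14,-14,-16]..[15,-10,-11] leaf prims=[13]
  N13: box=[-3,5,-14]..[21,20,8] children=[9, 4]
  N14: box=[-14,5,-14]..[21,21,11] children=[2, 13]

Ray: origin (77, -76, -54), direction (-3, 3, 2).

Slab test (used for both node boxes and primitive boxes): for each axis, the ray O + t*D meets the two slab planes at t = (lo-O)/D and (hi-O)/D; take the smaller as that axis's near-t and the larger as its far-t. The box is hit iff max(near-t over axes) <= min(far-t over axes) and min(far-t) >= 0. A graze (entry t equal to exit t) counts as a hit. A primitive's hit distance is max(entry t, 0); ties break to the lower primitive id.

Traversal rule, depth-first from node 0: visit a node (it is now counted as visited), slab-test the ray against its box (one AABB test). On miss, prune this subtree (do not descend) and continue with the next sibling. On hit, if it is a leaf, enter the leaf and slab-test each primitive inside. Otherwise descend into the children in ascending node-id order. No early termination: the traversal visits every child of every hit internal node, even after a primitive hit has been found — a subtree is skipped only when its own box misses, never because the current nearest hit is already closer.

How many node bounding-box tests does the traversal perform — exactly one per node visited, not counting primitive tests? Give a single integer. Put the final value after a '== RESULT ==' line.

Walk:
N0 x:[56/3,91/3] y:[56/3,97/3] z:[18,73/2] -> hit [56/3,91/3], descend [8, 14]
  N8 x:[19,76/3] y:[56/3,28] z:[18,73/2] -> hit [19,76/3], descend [5, 11]
    N5 x:[19,76/3] y:[56/3,79/3] z:[24,73/2] -> hit [24,76/3], descend [1, 7]
      N1 x:[19,76/3] y:[61/3,79/3] z:[32,73/2] -> miss, prune
      N7 x:[59/3,23] y:[56/3,79/3] z:[24,33] -> miss, prune
    N11 x:[62/3,68/3] y:[62/3,28] z:[18,43/2] -> hit [62/3,43/2], descend [3, 12]
      N3 x:[62/3,68/3] y:[80/3,28] z:[18,21] -> miss, prune
      N12 x:[62/3,21] y:[62/3,22] z:[19,43/2] -> hit [62/3,21] leaf, test {P13@t=62/3}
  N14 x:[56/3,91/3] y:[27,97/3] z:[20,65/2] -> hit [27,91/3], descend [2, 13]
    N2 x:[77/3,91/3] y:[30,97/3] z:[53/2,65/2] -> hit [30,91/3], descend [6, 10]
      N6 x:[77/3,27] y:[30,97/3] z:[53/2,61/2] -> miss, prune
      N10 x:[89/3,91/3] y:[31,97/3] z:[31,65/2] -> miss, prune
    N13 x:[56/3,80/3] y:[27,32] z:[20,31] -> miss, prune

order=[0, 8, 5, 1, 7, 11, 3, 12, 14, 2, 6, 10, 13]  |boxes|=13  |leaves|=1  hit=P13

== RESULT ==
13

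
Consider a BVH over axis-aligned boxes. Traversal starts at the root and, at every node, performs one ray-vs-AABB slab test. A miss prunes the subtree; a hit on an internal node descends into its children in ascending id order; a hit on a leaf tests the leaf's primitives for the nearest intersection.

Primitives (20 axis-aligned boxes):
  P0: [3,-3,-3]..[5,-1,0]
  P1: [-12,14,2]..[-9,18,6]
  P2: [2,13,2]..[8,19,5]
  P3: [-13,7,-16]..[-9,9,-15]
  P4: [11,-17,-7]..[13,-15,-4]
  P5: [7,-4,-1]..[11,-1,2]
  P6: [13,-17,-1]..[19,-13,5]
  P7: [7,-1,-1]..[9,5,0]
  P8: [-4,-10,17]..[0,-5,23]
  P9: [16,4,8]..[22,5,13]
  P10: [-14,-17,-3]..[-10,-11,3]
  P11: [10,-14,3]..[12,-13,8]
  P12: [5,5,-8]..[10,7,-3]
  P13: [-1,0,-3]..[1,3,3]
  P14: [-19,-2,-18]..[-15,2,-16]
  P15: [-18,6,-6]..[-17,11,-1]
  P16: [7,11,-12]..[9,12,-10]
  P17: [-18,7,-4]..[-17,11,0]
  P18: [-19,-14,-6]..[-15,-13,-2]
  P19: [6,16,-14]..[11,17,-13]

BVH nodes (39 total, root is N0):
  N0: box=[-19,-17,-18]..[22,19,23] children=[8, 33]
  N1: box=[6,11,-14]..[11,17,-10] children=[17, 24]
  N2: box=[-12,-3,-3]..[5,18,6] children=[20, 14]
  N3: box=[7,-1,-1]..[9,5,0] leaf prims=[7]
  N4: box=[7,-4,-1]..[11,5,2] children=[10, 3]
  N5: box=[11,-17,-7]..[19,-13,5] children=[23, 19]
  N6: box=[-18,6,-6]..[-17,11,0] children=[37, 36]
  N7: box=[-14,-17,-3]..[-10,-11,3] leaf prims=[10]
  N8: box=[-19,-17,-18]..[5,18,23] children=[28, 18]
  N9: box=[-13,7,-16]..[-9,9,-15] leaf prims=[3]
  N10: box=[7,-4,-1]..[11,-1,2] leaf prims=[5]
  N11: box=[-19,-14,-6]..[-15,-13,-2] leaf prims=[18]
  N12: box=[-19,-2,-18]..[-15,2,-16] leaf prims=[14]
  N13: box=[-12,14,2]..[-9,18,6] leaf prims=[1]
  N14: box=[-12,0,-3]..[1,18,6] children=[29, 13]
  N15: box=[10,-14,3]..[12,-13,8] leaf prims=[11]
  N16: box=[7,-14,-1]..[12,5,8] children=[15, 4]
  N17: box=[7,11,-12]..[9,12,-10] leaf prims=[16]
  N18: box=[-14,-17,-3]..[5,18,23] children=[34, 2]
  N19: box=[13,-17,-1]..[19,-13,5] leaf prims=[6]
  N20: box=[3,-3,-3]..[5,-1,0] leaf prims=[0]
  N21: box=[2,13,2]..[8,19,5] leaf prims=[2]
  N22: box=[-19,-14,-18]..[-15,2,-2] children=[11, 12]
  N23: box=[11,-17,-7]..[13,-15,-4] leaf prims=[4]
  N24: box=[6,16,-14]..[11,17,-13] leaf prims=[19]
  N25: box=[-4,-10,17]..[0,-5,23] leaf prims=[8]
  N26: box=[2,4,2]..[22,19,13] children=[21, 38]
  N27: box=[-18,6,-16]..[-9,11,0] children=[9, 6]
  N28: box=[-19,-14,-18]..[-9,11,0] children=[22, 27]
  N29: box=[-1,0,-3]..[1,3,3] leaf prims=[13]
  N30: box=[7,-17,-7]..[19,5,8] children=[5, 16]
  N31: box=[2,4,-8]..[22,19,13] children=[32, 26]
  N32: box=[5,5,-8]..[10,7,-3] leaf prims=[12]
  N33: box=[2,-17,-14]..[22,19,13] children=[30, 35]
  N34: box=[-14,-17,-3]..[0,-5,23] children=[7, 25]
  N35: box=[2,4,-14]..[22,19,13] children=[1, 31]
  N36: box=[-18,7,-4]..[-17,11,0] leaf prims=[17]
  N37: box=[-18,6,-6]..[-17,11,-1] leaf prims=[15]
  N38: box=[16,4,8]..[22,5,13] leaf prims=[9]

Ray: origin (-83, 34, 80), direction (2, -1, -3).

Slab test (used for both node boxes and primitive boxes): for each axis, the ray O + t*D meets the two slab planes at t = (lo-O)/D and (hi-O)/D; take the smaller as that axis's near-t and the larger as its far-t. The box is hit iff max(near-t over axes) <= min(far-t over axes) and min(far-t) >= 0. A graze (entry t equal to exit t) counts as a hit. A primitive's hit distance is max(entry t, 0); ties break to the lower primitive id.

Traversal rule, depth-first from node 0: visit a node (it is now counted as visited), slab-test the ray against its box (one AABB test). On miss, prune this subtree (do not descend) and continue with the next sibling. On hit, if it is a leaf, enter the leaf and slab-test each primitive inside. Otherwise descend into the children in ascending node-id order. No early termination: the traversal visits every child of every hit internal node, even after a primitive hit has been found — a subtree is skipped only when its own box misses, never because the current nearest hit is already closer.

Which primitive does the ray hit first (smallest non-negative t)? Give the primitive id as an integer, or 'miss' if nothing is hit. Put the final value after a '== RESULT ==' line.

Walk:
N0 x:[32,105/2] y:[15,51] z:[19,98/3] -> hit [32,98/3], descend [8, 33]
  N8 x:[32,44] y:[16,51] z:[19,98/3] -> hit [32,98/3], descend [18, 28]
    N18 x:[69/2,44] y:[16,51] z:[19,83/3] -> miss, prune
    N28 x:[32,37] y:[23,48] z:[80/3,98/3] -> hit [32,98/3], descend [22, 27]
      N22 x:[32,34] y:[32,48] z:[82/3,98/3] -> hit [32,98/3], descend [11, 12]
        N11 x:[32,34] y:[47,48] z:[82/3,86/3] -> miss, prune
        N12 x:[32,34] y:[32,36] z:[32,98/3] -> hit [32,98/3] leaf, test {P14@t=32}
      N27 x:[65/2,37] y:[23,28] z:[80/3,32] -> miss, prune
  N33 x:[85/2,105/2] y:[15,51] z:[67/3,94/3] -> miss, prune

Summary -> nodes [0, 8, 18, 28, 22, 11, 12, 27, 33]; box-tests=9; leaf-entries=1; first=P14

== RESULT ==
14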